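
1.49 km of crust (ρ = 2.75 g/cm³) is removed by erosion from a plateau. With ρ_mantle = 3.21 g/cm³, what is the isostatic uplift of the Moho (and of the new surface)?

Unloading: uplift u = e ρ_c/ρ_m = 1.49 km × 2.75/3.21 = 1.28 km.

1.28 km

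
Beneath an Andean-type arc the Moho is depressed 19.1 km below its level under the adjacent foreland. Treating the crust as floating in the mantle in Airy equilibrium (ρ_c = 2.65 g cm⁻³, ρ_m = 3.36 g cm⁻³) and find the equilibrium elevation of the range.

By Archimedes' principle applied to the lithosphere: ρ_c h = (ρ_m − ρ_c) r.
h = r (ρ_m − ρ_c) / ρ_c = 19.1 km × (3.36 − 2.65) / 2.65 = 5.12 km.

5.12 km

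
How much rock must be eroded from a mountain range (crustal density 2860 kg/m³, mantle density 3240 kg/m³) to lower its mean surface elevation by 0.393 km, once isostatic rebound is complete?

Net drop Δ = e − u = e − e ρ_c/ρ_m = e (ρ_m − ρ_c)/ρ_m.
e = Δ ρ_m/(ρ_m − ρ_c) = 0.393 km × 3240/380 = 3.35 km.

3.35 km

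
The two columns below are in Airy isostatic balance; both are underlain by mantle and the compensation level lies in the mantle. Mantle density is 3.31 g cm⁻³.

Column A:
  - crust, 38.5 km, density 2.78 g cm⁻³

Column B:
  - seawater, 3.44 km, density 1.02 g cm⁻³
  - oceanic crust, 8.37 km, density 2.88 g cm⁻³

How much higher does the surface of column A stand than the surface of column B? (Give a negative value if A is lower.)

For any compensation level in the mantle, the mantle terms cancel and isostasy reduces to e = (Σt_A − Σt_B) − (Σ(ρt)_A − Σ(ρt)_B) / ρ_m.
Σt_A = 38.5 km; Σt_B = 11.81 km; Σ(ρt)_A = 107.03; Σ(ρt)_B = 27.6144 (in km·g cm⁻³).
e = (38.5 − 11.81) − (107.03 − 27.6144) / 3.31 = 2.7 km.

2.7 km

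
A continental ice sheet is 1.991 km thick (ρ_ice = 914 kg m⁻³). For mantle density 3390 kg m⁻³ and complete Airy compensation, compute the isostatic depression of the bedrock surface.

0.537 km

For local isostatic compensation: the ice load ρ_ice t is balanced by mantle displaced below, ρ_m s.
s = t ρ_ice / ρ_m = 1.991 km × 914/3390 = 0.537 km.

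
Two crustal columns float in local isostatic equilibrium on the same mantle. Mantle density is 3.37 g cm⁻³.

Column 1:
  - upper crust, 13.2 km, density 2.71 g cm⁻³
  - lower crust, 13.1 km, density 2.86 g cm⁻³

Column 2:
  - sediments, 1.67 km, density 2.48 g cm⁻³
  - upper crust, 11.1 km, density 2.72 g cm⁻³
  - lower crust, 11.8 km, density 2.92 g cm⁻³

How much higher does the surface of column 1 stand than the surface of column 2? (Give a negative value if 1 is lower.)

For any compensation level in the mantle, the mantle terms cancel and isostasy reduces to e = (Σt_1 − Σt_2) − (Σ(ρt)_1 − Σ(ρt)_2) / ρ_m.
Σt_1 = 26.3 km; Σt_2 = 24.57 km; Σ(ρt)_1 = 73.238; Σ(ρt)_2 = 68.7896 (in km·g cm⁻³).
e = (26.3 − 24.57) − (73.238 − 68.7896) / 3.37 = 0.41 km.

0.41 km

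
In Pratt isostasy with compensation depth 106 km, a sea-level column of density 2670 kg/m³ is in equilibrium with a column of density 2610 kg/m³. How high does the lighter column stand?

2.44 km

ρ_ref D = ρ (D + h) → h = D (ρ_ref − ρ)/ρ.
h = 106 km × (2670 − 2610)/2610 = 2.44 km.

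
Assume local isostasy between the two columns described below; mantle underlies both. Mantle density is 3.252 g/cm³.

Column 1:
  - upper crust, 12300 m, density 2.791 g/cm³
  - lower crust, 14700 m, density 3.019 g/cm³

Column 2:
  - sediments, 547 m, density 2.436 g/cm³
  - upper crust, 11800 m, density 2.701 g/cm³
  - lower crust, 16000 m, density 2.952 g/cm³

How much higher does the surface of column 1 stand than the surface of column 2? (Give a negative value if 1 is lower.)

−816 m

For any compensation level in the mantle, the mantle terms cancel and isostasy reduces to e = (Σt_1 − Σt_2) − (Σ(ρt)_1 − Σ(ρt)_2) / ρ_m.
Σt_1 = 27000 m; Σt_2 = 28347 m; Σ(ρt)_1 = 78708.6; Σ(ρt)_2 = 80436.292 (in m·g/cm³).
e = (27000 − 28347) − (78708.6 − 80436.292) / 3.252 = −816 m.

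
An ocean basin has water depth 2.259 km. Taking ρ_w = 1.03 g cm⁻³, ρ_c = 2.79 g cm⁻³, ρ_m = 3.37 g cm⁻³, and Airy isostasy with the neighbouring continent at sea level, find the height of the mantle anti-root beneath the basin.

By Archimedes' principle applied to the lithosphere: replacing crust with seawater at the top is compensated by replacing crust with mantle at the base: d (ρ_c − ρ_w) = a (ρ_m − ρ_c).
a = d (ρ_c − ρ_w)/(ρ_m − ρ_c) = 2.259 km × 1.76/0.58 = 6.85 km.

6.85 km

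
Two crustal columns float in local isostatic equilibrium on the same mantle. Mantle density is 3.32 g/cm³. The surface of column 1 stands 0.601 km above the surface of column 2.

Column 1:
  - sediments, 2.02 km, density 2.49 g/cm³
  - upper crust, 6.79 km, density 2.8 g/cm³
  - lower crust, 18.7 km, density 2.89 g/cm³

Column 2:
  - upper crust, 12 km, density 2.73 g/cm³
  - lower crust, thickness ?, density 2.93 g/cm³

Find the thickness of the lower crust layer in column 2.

10.7 km

Take the compensation level at the base of the deeper column (depth z_c below the surface of column 1) and equate Σ ρ_i t_i down to z_c; mantle fills any gap and the z_c terms cancel.
Column 1: 2.02×2.49 + 6.79×2.8 + 18.7×2.89 + (z_c − 27.51)×3.32
Column 2: 0.601×0 + 12×2.73 + x×2.93 + (z_c − 0.601 − 12 − x)×3.32
The z_c×3.32 term appears on both sides and cancels. Collect the known terms of each column as K = Σ(ρt)_known − 3.32 × (depth of known layers): K_1 = 78.0848 − 3.32×27.51 = −13.2484; K_2 = 32.76 − 3.32×(0.601 + 12) = −9.07532.
Balance: K_1 = K_2 − x×(3.32 − 2.93), so x = (K_2 − K_1)/(3.32 − 2.93) = 4.17308/0.39 = 10.7 km.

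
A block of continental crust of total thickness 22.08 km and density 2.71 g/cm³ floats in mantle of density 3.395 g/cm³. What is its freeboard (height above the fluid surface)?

Floating equilibrium: submerged depth d = t ρ_obj/ρ_fluid = 22.08 km × 2.71/3.395 = 17.62 km.
Freeboard = t − d = 22.08 km − 17.62 km = 4.46 km.

4.46 km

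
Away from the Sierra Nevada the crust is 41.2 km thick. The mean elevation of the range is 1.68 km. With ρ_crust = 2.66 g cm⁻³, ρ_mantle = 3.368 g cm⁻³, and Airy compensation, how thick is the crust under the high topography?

49.2 km

Root depth r = h ρ_c / (ρ_m − ρ_c) = 1.68 km × 2.66 / 0.708 = 6.312 km.
Total thickness = T + h + r = 41.2 km + 1.68 km + 6.312 km = 49.2 km.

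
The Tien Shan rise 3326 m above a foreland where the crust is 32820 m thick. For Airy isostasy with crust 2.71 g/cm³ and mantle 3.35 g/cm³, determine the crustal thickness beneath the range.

50200 m

Root depth r = h ρ_c / (ρ_m − ρ_c) = 3326 m × 2.71 / 0.64 = 14080 m.
Total thickness = T + h + r = 32820 m + 3326 m + 14080 m = 50200 m.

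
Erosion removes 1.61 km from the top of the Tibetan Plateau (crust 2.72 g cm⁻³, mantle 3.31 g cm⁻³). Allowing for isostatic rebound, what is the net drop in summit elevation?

0.287 km

Rebound u = e ρ_c/ρ_m = 1.61 km × 2.72/3.31 = 1.323 km.
Net surface drop = e − u = 1.61 km − 1.323 km = e (ρ_m − ρ_c)/ρ_m = 0.287 km.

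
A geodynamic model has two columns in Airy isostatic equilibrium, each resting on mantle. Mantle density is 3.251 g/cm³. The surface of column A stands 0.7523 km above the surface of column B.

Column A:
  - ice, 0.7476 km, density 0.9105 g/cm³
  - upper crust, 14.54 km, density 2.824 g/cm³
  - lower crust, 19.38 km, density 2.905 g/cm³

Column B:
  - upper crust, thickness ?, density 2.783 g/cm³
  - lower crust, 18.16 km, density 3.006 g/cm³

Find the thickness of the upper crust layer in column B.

Take the compensation level at the base of the deeper column (depth z_c below the surface of column A) and equate Σ ρ_i t_i down to z_c; mantle fills any gap and the z_c terms cancel.
Column A: 0.7476×0.9105 + 14.54×2.824 + 19.38×2.905 + (z_c − 34.6676)×3.251
Column B: 0.7523×0 + x×2.783 + 18.16×3.006 + (z_c − 0.7523 − 18.16 − x)×3.251
The z_c×3.251 term appears on both sides and cancels. Collect the known terms of each column as K = Σ(ρt)_known − 3.251 × (depth of known layers): K_A = 98.0405498 − 3.251×34.6676 = −14.6638178; K_B = 54.58896 − 3.251×(0.7523 + 18.16) = −6.8949273.
Balance: K_A = K_B − x×(3.251 − 2.783), so x = (K_B − K_A)/(3.251 − 2.783) = 7.76889/0.468 = 16.6 km.

16.6 km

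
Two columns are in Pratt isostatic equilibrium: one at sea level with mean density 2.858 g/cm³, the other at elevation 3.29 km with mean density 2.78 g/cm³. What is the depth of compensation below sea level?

ρ_ref D = ρ (D + h) → D (ρ_ref − ρ) = ρ h.
D = ρ h/(ρ_ref − ρ) = 2.78 × 3.29 km/(2.858 − 2.78) = 117 km.

117 km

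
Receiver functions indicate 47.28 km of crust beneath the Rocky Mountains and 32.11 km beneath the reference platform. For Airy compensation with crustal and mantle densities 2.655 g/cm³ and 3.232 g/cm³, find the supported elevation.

Excess crust Δ = 47.28 km − 32.11 km = 15.17 km, split between elevation h and root r with h + r = Δ.
Airy balance ρ_c h = (ρ_m − ρ_c) r gives r = h ρ_c/(ρ_m − ρ_c), so h (1 + ρ_c/(ρ_m − ρ_c)) = Δ, i.e. h = Δ (ρ_m − ρ_c)/ρ_m.
h = 15.17 km × 0.577/3.232 = 2.71 km.

2.71 km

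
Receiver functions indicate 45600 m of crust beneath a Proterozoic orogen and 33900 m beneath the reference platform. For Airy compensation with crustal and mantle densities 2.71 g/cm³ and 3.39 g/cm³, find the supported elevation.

2350 m

Excess crust Δ = 45600 m − 33900 m = 11700 m, split between elevation h and root r with h + r = Δ.
Airy balance ρ_c h = (ρ_m − ρ_c) r gives r = h ρ_c/(ρ_m − ρ_c), so h (1 + ρ_c/(ρ_m − ρ_c)) = Δ, i.e. h = Δ (ρ_m − ρ_c)/ρ_m.
h = 11700 m × 0.68/3.39 = 2350 m.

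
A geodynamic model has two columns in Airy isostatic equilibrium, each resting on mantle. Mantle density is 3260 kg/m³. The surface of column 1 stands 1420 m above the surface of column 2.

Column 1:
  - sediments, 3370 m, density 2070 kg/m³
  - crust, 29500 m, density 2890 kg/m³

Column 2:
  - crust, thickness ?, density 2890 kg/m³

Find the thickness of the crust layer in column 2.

Take the compensation level at the base of the deeper column (depth z_c below the surface of column 1) and equate Σ ρ_i t_i down to z_c; mantle fills any gap and the z_c terms cancel.
Column 1: 3370×2070 + 29500×2890 + (z_c − 32870)×3260
Column 2: 1420×0 + x×2890 + (z_c − 1420 − 0 − x)×3260
The z_c×3260 term appears on both sides and cancels. Collect the known terms of each column as K = Σ(ρt)_known − 3260 × (depth of known layers): K_1 = 92230900 − 3260×32870 = −14925300; K_2 = 0 − 3260×(1420 + 0) = −4629200.
Balance: K_1 = K_2 − x×(3260 − 2890), so x = (K_2 − K_1)/(3260 − 2890) = 10296100/370 = 27800 m.

27800 m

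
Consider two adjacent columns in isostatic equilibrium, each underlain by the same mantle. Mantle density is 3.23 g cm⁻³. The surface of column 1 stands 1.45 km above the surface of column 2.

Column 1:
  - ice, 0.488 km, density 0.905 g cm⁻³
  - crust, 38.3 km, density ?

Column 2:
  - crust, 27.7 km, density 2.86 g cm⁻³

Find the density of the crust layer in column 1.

Take the compensation level at the base of the deeper column (depth z_c below the surface of column 1) and equate Σ ρ_i t_i down to z_c; mantle fills any gap and the z_c terms cancel.
Column 1: 0.488×0.905 + 38.3×ρ + (z_c − 38.788)×3.23
Column 2: 1.45×0 + 27.7×2.86 + (z_c − 1.45 − 27.7)×3.23
The z_c×3.23 term appears on both sides and cancels. Collect the known terms of each column as K = Σ(ρt)_known − 3.23 × (depth of known layers): K_1 = 0.44164 − 3.23×38.788 = −124.8436; K_2 = 79.222 − 3.23×(1.45 + 27.7) = −14.9325.
Balance: K_1 + 38.3×ρ = K_2, so ρ = (K_2 − K_1)/38.3 = 109.911/38.3 = 2.87 g cm⁻³.

2.87 g cm⁻³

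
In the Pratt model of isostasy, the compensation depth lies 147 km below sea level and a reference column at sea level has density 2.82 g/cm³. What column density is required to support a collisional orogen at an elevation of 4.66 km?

2.73 g/cm³

Pratt balance: ρ_ref D = ρ (D + h).
ρ = ρ_ref D/(D + h) = 2.82 × 147 km/(147 km + 4.66 km) = 2.73 g/cm³.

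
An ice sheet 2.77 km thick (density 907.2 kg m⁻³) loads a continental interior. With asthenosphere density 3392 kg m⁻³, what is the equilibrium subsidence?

By Archimedes' principle applied to the lithosphere: the ice load ρ_ice t is balanced by mantle displaced below, ρ_m s.
s = t ρ_ice / ρ_m = 2.77 km × 907.2/3392 = 0.741 km.

0.741 km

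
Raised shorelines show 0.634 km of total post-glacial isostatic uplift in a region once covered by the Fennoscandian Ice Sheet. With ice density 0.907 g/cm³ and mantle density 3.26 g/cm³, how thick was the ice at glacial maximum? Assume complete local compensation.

2.28 km

u = t ρ_ice/ρ_m → t = u ρ_m/ρ_ice = 0.634 km × 3.26/0.907 = 2.28 km.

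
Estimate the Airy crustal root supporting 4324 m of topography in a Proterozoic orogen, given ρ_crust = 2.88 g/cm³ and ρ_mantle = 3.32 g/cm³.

Equating mass per unit area of the two columns: the weight of the topography is balanced by the buoyancy of the root, ρ_c h = (ρ_m − ρ_c) r.
r = h · ρ_c / (ρ_m − ρ_c) = 4324 m × 2.88 / (3.32 − 2.88) = 28300 m.

28300 m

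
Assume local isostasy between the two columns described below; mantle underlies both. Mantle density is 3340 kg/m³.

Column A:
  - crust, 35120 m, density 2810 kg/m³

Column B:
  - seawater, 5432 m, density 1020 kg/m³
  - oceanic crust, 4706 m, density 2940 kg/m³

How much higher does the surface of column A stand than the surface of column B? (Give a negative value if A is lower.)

1240 m

For any compensation level in the mantle, the mantle terms cancel and isostasy reduces to e = (Σt_A − Σt_B) − (Σ(ρt)_A − Σ(ρt)_B) / ρ_m.
Σt_A = 35120 m; Σt_B = 10138 m; Σ(ρt)_A = 98687200; Σ(ρt)_B = 19376280 (in m·kg/m³).
e = (35120 − 10138) − (98687200 − 19376280) / 3340 = 1240 m.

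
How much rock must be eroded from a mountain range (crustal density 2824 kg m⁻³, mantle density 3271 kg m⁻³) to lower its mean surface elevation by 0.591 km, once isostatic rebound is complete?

4.32 km

Net drop Δ = e − u = e − e ρ_c/ρ_m = e (ρ_m − ρ_c)/ρ_m.
e = Δ ρ_m/(ρ_m − ρ_c) = 0.591 km × 3271/447 = 4.32 km.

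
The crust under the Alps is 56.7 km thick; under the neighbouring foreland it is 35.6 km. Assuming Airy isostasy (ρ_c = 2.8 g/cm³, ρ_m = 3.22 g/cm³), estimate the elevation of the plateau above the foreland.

2.75 km

Excess crust Δ = 56.7 km − 35.6 km = 21.1 km, split between elevation h and root r with h + r = Δ.
Airy balance ρ_c h = (ρ_m − ρ_c) r gives r = h ρ_c/(ρ_m − ρ_c), so h (1 + ρ_c/(ρ_m − ρ_c)) = Δ, i.e. h = Δ (ρ_m − ρ_c)/ρ_m.
h = 21.1 km × 0.42/3.22 = 2.75 km.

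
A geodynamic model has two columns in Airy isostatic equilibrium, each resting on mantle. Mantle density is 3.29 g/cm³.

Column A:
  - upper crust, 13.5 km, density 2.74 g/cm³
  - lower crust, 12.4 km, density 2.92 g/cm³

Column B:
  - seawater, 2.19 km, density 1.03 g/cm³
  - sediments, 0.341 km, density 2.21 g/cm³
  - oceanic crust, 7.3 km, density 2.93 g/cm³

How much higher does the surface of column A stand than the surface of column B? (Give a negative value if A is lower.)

1.24 km

For any compensation level in the mantle, the mantle terms cancel and isostasy reduces to e = (Σt_A − Σt_B) − (Σ(ρt)_A − Σ(ρt)_B) / ρ_m.
Σt_A = 25.9 km; Σt_B = 9.831 km; Σ(ρt)_A = 73.198; Σ(ρt)_B = 24.39831 (in km·g/cm³).
e = (25.9 − 9.831) − (73.198 − 24.39831) / 3.29 = 1.24 km.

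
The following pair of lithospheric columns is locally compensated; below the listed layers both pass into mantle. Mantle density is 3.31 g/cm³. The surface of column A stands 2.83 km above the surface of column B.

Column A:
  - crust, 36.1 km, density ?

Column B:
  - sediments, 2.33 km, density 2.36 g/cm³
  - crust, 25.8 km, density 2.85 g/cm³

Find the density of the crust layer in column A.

Take the compensation level at the base of the deeper column (depth z_c below the surface of column A) and equate Σ ρ_i t_i down to z_c; mantle fills any gap and the z_c terms cancel.
Column A: 36.1×ρ + (z_c − 36.1)×3.31
Column B: 2.83×0 + 2.33×2.36 + 25.8×2.85 + (z_c − 2.83 − 28.13)×3.31
The z_c×3.31 term appears on both sides and cancels. Collect the known terms of each column as K = Σ(ρt)_known − 3.31 × (depth of known layers): K_A = 0 − 3.31×36.1 = −119.491; K_B = 79.0288 − 3.31×(2.83 + 28.13) = −23.4488.
Balance: K_A + 36.1×ρ = K_B, so ρ = (K_B − K_A)/36.1 = 96.0422/36.1 = 2.66 g/cm³.

2.66 g/cm³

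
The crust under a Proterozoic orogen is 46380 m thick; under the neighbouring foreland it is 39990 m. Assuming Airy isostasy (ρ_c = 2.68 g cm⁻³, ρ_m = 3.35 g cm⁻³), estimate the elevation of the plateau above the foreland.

Excess crust Δ = 46380 m − 39990 m = 6390 m, split between elevation h and root r with h + r = Δ.
Airy balance ρ_c h = (ρ_m − ρ_c) r gives r = h ρ_c/(ρ_m − ρ_c), so h (1 + ρ_c/(ρ_m − ρ_c)) = Δ, i.e. h = Δ (ρ_m − ρ_c)/ρ_m.
h = 6390 m × 0.67/3.35 = 1280 m.

1280 m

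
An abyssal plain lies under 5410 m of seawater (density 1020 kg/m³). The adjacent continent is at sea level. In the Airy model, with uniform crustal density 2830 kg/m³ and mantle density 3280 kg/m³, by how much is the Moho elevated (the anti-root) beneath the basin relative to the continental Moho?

By Archimedes' principle applied to the lithosphere: replacing crust with seawater at the top is compensated by replacing crust with mantle at the base: d (ρ_c − ρ_w) = a (ρ_m − ρ_c).
a = d (ρ_c − ρ_w)/(ρ_m − ρ_c) = 5410 m × 1810/450 = 21800 m.

21800 m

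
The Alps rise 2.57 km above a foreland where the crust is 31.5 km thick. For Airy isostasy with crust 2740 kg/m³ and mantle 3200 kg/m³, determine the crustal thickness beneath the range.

49.4 km

Root depth r = h ρ_c / (ρ_m − ρ_c) = 2.57 km × 2740 / 460 = 15.31 km.
Total thickness = T + h + r = 31.5 km + 2.57 km + 15.31 km = 49.4 km.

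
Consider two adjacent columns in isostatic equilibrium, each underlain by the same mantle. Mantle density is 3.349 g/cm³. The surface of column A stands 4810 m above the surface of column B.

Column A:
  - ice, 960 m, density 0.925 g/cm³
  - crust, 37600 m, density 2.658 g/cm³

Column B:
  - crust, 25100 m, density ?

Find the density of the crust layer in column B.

Take the compensation level at the base of the deeper column (depth z_c below the surface of column A) and equate Σ ρ_i t_i down to z_c; mantle fills any gap and the z_c terms cancel.
Column A: 960×0.925 + 37600×2.658 + (z_c − 38560)×3.349
Column B: 4810×0 + 25100×ρ + (z_c − 4810 − 25100)×3.349
The z_c×3.349 term appears on both sides and cancels. Collect the known terms of each column as K = Σ(ρt)_known − 3.349 × (depth of known layers): K_A = 100828.8 − 3.349×38560 = −28308.64; K_B = 0 − 3.349×(4810 + 25100) = −100168.59.
Balance: K_A = K_B + 25100×ρ, so ρ = (K_A − K_B)/25100 = 71859.9/25100 = 2.86 g/cm³.

2.86 g/cm³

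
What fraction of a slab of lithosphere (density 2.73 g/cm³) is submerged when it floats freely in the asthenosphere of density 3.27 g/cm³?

83.5%

Submerged fraction = ρ_obj/ρ_fluid = 2.73/3.27 = 83.5%.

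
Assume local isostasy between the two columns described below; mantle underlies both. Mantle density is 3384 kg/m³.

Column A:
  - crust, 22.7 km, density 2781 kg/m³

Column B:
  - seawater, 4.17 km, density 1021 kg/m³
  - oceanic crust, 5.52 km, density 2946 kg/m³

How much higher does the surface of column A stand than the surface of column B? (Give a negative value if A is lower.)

0.419 km

For any compensation level in the mantle, the mantle terms cancel and isostasy reduces to e = (Σt_A − Σt_B) − (Σ(ρt)_A − Σ(ρt)_B) / ρ_m.
Σt_A = 22.7 km; Σt_B = 9.69 km; Σ(ρt)_A = 63128.7; Σ(ρt)_B = 20519.49 (in km·kg/m³).
e = (22.7 − 9.69) − (63128.7 − 20519.49) / 3384 = 0.419 km.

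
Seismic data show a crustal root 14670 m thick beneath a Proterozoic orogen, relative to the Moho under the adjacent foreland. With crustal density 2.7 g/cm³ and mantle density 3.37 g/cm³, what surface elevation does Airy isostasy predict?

For local isostatic compensation: ρ_c h = (ρ_m − ρ_c) r.
h = r (ρ_m − ρ_c) / ρ_c = 14670 m × (3.37 − 2.7) / 2.7 = 3640 m.

3640 m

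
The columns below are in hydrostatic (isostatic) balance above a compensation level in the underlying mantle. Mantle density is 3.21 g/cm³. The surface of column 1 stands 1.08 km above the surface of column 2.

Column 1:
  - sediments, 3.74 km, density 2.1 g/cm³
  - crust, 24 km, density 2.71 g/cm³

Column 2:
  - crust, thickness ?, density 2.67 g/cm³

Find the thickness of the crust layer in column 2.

23.5 km

Take the compensation level at the base of the deeper column (depth z_c below the surface of column 1) and equate Σ ρ_i t_i down to z_c; mantle fills any gap and the z_c terms cancel.
Column 1: 3.74×2.1 + 24×2.71 + (z_c − 27.74)×3.21
Column 2: 1.08×0 + x×2.67 + (z_c − 1.08 − 0 − x)×3.21
The z_c×3.21 term appears on both sides and cancels. Collect the known terms of each column as K = Σ(ρt)_known − 3.21 × (depth of known layers): K_1 = 72.894 − 3.21×27.74 = −16.1514; K_2 = 0 − 3.21×(1.08 + 0) = −3.4668.
Balance: K_1 = K_2 − x×(3.21 − 2.67), so x = (K_2 − K_1)/(3.21 − 2.67) = 12.6846/0.54 = 23.5 km.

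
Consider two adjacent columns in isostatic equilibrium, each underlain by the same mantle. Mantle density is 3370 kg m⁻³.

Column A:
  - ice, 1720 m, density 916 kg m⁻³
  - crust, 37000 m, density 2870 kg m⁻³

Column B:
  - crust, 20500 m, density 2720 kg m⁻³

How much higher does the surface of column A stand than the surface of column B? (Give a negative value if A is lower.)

2790 m

For any compensation level in the mantle, the mantle terms cancel and isostasy reduces to e = (Σt_A − Σt_B) − (Σ(ρt)_A − Σ(ρt)_B) / ρ_m.
Σt_A = 38720 m; Σt_B = 20500 m; Σ(ρt)_A = 107765520; Σ(ρt)_B = 55760000 (in m·kg m⁻³).
e = (38720 − 20500) − (107765520 − 55760000) / 3370 = 2790 m.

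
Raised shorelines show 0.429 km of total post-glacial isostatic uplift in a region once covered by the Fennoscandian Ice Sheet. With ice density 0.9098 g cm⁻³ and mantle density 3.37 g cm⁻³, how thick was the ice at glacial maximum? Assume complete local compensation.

1.59 km

u = t ρ_ice/ρ_m → t = u ρ_m/ρ_ice = 0.429 km × 3.37/0.9098 = 1.59 km.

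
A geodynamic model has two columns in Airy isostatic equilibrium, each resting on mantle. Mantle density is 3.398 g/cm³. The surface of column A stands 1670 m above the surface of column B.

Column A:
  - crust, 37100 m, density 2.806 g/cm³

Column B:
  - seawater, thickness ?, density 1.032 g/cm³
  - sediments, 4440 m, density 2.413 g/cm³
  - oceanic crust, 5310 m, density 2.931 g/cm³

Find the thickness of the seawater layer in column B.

Take the compensation level at the base of the deeper column (depth z_c below the surface of column A) and equate Σ ρ_i t_i down to z_c; mantle fills any gap and the z_c terms cancel.
Column A: 37100×2.806 + (z_c − 37100)×3.398
Column B: 1670×0 + x×1.032 + 4440×2.413 + 5310×2.931 + (z_c − 1670 − 9750 − x)×3.398
The z_c×3.398 term appears on both sides and cancels. Collect the known terms of each column as K = Σ(ρt)_known − 3.398 × (depth of known layers): K_A = 104102.6 − 3.398×37100 = −21963.2; K_B = 26277.33 − 3.398×(1670 + 9750) = −12527.83.
Balance: K_A = K_B − x×(3.398 − 1.032), so x = (K_B − K_A)/(3.398 − 1.032) = 9435.37/2.366 = 3990 m.

3990 m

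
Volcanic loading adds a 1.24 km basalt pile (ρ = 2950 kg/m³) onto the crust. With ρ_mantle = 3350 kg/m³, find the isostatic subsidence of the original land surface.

Subaerial loading: s = t ρ_load / ρ_m.
s = 1.24 km × 2950/3350 = 1.09 km.

1.09 km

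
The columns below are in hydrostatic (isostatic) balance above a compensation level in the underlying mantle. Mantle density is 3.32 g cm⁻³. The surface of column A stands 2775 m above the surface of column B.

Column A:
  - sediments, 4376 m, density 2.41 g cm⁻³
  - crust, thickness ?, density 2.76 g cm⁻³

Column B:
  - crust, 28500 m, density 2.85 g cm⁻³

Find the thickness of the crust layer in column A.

33300 m

Take the compensation level at the base of the deeper column (depth z_c below the surface of column A) and equate Σ ρ_i t_i down to z_c; mantle fills any gap and the z_c terms cancel.
Column A: 4376×2.41 + x×2.76 + (z_c − 4376 − x)×3.32
Column B: 2775×0 + 28500×2.85 + (z_c − 2775 − 28500)×3.32
The z_c×3.32 term appears on both sides and cancels. Collect the known terms of each column as K = Σ(ρt)_known − 3.32 × (depth of known layers): K_A = 10546.16 − 3.32×4376 = −3982.16; K_B = 81225 − 3.32×(2775 + 28500) = −22608.
Balance: K_A − x×(3.32 − 2.76) = K_B, so x = (K_A − K_B)/(3.32 − 2.76) = 18625.8/0.56 = 33300 m.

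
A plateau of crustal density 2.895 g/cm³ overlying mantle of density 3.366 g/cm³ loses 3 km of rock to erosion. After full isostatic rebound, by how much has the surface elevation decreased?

0.42 km

Rebound u = e ρ_c/ρ_m = 3 km × 2.895/3.366 = 2.58 km.
Net surface drop = e − u = 3 km − 2.58 km = e (ρ_m − ρ_c)/ρ_m = 0.42 km.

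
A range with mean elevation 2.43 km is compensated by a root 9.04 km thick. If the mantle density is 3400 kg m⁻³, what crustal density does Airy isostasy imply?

ρ_c h = (ρ_m − ρ_c) r → ρ_c (h + r) = ρ_m r → ρ_c = ρ_m r / (h + r).
ρ_c = 3400 × 9.04 km / (2.43 km + 9.04 km) = 2680 kg m⁻³.

2680 kg m⁻³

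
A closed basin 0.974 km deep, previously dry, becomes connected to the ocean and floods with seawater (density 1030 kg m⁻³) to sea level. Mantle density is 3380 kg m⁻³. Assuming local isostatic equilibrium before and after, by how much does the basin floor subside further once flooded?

After flooding the water column is d + s deep. Its weight must equal the weight of mantle displaced by the extra subsidence s: (d + s) ρ_w = s ρ_m.
s = d ρ_w / (ρ_m − ρ_w) = 0.974 km × 1030/(3380 − 1030) = 0.427 km.

0.427 km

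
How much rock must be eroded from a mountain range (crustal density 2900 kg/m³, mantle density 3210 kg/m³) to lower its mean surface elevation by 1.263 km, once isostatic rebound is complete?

13.1 km

Net drop Δ = e − u = e − e ρ_c/ρ_m = e (ρ_m − ρ_c)/ρ_m.
e = Δ ρ_m/(ρ_m − ρ_c) = 1.263 km × 3210/310 = 13.1 km.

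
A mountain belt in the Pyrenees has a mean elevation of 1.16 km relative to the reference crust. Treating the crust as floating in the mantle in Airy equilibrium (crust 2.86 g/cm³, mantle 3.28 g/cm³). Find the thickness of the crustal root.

7.9 km

For local isostatic compensation: the weight of the topography is balanced by the buoyancy of the root, ρ_c h = (ρ_m − ρ_c) r.
r = h · ρ_c / (ρ_m − ρ_c) = 1.16 km × 2.86 / (3.28 − 2.86) = 7.9 km.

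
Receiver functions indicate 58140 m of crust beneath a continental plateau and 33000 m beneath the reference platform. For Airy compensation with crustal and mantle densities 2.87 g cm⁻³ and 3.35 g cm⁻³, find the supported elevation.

3600 m

Excess crust Δ = 58140 m − 33000 m = 25140 m, split between elevation h and root r with h + r = Δ.
Airy balance ρ_c h = (ρ_m − ρ_c) r gives r = h ρ_c/(ρ_m − ρ_c), so h (1 + ρ_c/(ρ_m − ρ_c)) = Δ, i.e. h = Δ (ρ_m − ρ_c)/ρ_m.
h = 25140 m × 0.48/3.35 = 3600 m.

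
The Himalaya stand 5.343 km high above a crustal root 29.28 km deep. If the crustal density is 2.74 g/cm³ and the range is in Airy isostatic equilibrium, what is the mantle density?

Airy balance: ρ_c h = (ρ_m − ρ_c) r → ρ_m = ρ_c (1 + h/r).
ρ_m = 2.74 × (1 + 5.343 km/29.28 km) = 3.24 g/cm³.

3.24 g/cm³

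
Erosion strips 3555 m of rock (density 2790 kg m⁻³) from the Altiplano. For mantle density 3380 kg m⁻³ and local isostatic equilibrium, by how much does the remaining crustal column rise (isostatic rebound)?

2930 m

Unloading: uplift u = e ρ_c/ρ_m = 3555 m × 2790/3380 = 2930 m.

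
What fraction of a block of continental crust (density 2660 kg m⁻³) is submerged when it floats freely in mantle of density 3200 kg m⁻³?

Submerged fraction = ρ_obj/ρ_fluid = 2660/3200 = 83.1%.

83.1%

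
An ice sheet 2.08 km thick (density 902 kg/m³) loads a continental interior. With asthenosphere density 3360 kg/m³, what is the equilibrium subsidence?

0.558 km

For local isostatic compensation: the ice load ρ_ice t is balanced by mantle displaced below, ρ_m s.
s = t ρ_ice / ρ_m = 2.08 km × 902/3360 = 0.558 km.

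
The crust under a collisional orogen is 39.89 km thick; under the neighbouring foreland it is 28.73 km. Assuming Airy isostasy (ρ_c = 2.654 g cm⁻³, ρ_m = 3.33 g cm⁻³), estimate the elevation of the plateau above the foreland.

2.27 km

Excess crust Δ = 39.89 km − 28.73 km = 11.16 km, split between elevation h and root r with h + r = Δ.
Airy balance ρ_c h = (ρ_m − ρ_c) r gives r = h ρ_c/(ρ_m − ρ_c), so h (1 + ρ_c/(ρ_m − ρ_c)) = Δ, i.e. h = Δ (ρ_m − ρ_c)/ρ_m.
h = 11.16 km × 0.676/3.33 = 2.27 km.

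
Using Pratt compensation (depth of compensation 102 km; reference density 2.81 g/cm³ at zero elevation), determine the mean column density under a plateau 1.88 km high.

Pratt balance: ρ_ref D = ρ (D + h).
ρ = ρ_ref D/(D + h) = 2.81 × 102 km/(102 km + 1.88 km) = 2.76 g/cm³.

2.76 g/cm³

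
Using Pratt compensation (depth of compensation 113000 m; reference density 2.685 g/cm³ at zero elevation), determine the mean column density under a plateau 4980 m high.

Pratt balance: ρ_ref D = ρ (D + h).
ρ = ρ_ref D/(D + h) = 2.685 × 113000 m/(113000 m + 4980 m) = 2.57 g/cm³.

2.57 g/cm³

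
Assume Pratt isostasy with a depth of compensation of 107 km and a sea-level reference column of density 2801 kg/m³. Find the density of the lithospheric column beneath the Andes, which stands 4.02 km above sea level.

2700 kg/m³

Pratt balance: ρ_ref D = ρ (D + h).
ρ = ρ_ref D/(D + h) = 2801 × 107 km/(107 km + 4.02 km) = 2700 kg/m³.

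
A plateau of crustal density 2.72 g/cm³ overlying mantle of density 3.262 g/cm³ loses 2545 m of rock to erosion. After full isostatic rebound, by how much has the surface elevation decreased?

423 m

Rebound u = e ρ_c/ρ_m = 2545 m × 2.72/3.262 = 2122 m.
Net surface drop = e − u = 2545 m − 2122 m = e (ρ_m − ρ_c)/ρ_m = 423 m.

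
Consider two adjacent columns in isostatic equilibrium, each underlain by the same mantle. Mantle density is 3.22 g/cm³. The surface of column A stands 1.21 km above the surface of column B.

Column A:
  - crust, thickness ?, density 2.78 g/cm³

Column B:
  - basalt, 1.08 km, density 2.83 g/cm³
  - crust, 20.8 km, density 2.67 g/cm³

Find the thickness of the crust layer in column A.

35.8 km

Take the compensation level at the base of the deeper column (depth z_c below the surface of column A) and equate Σ ρ_i t_i down to z_c; mantle fills any gap and the z_c terms cancel.
Column A: x×2.78 + (z_c − 0 − x)×3.22
Column B: 1.21×0 + 1.08×2.83 + 20.8×2.67 + (z_c − 1.21 − 21.88)×3.22
The z_c×3.22 term appears on both sides and cancels. Collect the known terms of each column as K = Σ(ρt)_known − 3.22 × (depth of known layers): K_A = 0 − 3.22×0 = 0; K_B = 58.5924 − 3.22×(1.21 + 21.88) = −15.7574.
Balance: K_A − x×(3.22 − 2.78) = K_B, so x = (K_A − K_B)/(3.22 − 2.78) = 15.7574/0.44 = 35.8 km.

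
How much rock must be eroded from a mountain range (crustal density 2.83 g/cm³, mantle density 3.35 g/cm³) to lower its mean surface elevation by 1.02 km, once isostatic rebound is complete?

6.57 km

Net drop Δ = e − u = e − e ρ_c/ρ_m = e (ρ_m − ρ_c)/ρ_m.
e = Δ ρ_m/(ρ_m − ρ_c) = 1.02 km × 3.35/0.52 = 6.57 km.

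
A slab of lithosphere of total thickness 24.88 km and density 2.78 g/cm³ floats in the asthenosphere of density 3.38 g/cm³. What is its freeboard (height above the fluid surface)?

Floating equilibrium: submerged depth d = t ρ_obj/ρ_fluid = 24.88 km × 2.78/3.38 = 20.46 km.
Freeboard = t − d = 24.88 km − 20.46 km = 4.42 km.

4.42 km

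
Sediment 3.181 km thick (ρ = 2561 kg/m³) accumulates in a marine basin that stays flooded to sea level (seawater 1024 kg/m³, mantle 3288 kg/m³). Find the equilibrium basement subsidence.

2.16 km

Submarine loading: the sediment displaces seawater, and the subsidence is in turn flooded, so s (ρ_m − ρ_w) = t (ρ_sed − ρ_w).
s = 3.181 km × (2561 − 1024) / (3288 − 1024) = 2.16 km.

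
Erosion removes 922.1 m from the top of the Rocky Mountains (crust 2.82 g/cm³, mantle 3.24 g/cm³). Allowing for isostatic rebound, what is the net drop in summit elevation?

120 m

Rebound u = e ρ_c/ρ_m = 922.1 m × 2.82/3.24 = 802.6 m.
Net surface drop = e − u = 922.1 m − 802.6 m = e (ρ_m − ρ_c)/ρ_m = 120 m.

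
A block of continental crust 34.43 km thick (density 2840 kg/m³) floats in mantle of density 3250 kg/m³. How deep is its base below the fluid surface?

Draft d = t ρ_obj/ρ_fluid = 34.43 km × 2840/3250 = 30.1 km.

30.1 km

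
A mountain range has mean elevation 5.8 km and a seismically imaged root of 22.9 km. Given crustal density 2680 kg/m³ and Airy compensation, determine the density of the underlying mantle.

Airy balance: ρ_c h = (ρ_m − ρ_c) r → ρ_m = ρ_c (1 + h/r).
ρ_m = 2680 × (1 + 5.8 km/22.9 km) = 3360 kg/m³.

3360 kg/m³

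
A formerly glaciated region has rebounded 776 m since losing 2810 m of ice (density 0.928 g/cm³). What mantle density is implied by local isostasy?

ρ_m = ρ_ice t / u = 0.928 × 2810 m/776 m = 3.36 g/cm³.

3.36 g/cm³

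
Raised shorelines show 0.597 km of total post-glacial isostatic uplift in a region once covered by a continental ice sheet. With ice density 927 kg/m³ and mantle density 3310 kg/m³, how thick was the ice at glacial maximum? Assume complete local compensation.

u = t ρ_ice/ρ_m → t = u ρ_m/ρ_ice = 0.597 km × 3310/927 = 2.13 km.

2.13 km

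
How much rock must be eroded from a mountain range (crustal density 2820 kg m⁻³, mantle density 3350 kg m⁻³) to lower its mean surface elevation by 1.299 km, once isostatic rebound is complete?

Net drop Δ = e − u = e − e ρ_c/ρ_m = e (ρ_m − ρ_c)/ρ_m.
e = Δ ρ_m/(ρ_m − ρ_c) = 1.299 km × 3350/530 = 8.21 km.

8.21 km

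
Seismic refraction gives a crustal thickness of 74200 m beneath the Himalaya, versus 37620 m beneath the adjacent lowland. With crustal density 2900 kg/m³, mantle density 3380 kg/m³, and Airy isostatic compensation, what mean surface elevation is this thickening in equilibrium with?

5190 m

Excess crust Δ = 74200 m − 37620 m = 36580 m, split between elevation h and root r with h + r = Δ.
Airy balance ρ_c h = (ρ_m − ρ_c) r gives r = h ρ_c/(ρ_m − ρ_c), so h (1 + ρ_c/(ρ_m − ρ_c)) = Δ, i.e. h = Δ (ρ_m − ρ_c)/ρ_m.
h = 36580 m × 480/3380 = 5190 m.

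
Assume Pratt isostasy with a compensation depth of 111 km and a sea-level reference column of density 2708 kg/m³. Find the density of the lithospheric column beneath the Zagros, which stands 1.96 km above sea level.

2660 kg/m³

Pratt balance: ρ_ref D = ρ (D + h).
ρ = ρ_ref D/(D + h) = 2708 × 111 km/(111 km + 1.96 km) = 2660 kg/m³.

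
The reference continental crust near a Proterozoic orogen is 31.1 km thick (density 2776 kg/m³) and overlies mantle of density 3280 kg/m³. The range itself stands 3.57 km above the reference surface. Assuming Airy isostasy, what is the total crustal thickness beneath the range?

Root depth r = h ρ_c / (ρ_m − ρ_c) = 3.57 km × 2776 / 504 = 19.66 km.
Total thickness = T + h + r = 31.1 km + 3.57 km + 19.66 km = 54.3 km.

54.3 km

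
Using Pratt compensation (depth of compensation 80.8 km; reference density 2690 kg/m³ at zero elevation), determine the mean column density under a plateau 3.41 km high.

2580 kg/m³

Pratt balance: ρ_ref D = ρ (D + h).
ρ = ρ_ref D/(D + h) = 2690 × 80.8 km/(80.8 km + 3.41 km) = 2580 kg/m³.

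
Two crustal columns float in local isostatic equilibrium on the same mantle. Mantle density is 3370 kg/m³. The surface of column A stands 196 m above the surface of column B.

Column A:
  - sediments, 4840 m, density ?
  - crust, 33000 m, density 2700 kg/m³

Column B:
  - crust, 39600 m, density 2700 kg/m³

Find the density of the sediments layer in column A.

Take the compensation level at the base of the deeper column (depth z_c below the surface of column A) and equate Σ ρ_i t_i down to z_c; mantle fills any gap and the z_c terms cancel.
Column A: 4840×ρ + 33000×2700 + (z_c − 37840)×3370
Column B: 196×0 + 39600×2700 + (z_c − 196 − 39600)×3370
The z_c×3370 term appears on both sides and cancels. Collect the known terms of each column as K = Σ(ρt)_known − 3370 × (depth of known layers): K_A = 89100000 − 3370×37840 = −38420800; K_B = 106920000 − 3370×(196 + 39600) = −27192520.
Balance: K_A + 4840×ρ = K_B, so ρ = (K_B − K_A)/4840 = 11228300/4840 = 2320 kg/m³.

2320 kg/m³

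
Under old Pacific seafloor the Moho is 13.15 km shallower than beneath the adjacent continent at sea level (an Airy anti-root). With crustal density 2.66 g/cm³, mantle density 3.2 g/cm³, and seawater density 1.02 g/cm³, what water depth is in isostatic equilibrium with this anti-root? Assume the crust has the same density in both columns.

4.33 km

Replacing a thickness d of crust by seawater at the top must be balanced by replacing crust with mantle at the base: d (ρ_c − ρ_w) = a (ρ_m − ρ_c).
d = a (ρ_m − ρ_c)/(ρ_c − ρ_w) = 13.15 km × 0.54/1.64 = 4.33 km.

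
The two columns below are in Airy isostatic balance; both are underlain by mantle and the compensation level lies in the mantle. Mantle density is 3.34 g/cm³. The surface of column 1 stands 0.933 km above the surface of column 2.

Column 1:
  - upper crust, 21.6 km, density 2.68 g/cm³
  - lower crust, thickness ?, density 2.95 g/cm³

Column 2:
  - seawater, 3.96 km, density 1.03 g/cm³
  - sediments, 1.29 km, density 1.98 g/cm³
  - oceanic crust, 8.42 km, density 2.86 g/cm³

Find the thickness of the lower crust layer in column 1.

9.75 km

Take the compensation level at the base of the deeper column (depth z_c below the surface of column 1) and equate Σ ρ_i t_i down to z_c; mantle fills any gap and the z_c terms cancel.
Column 1: 21.6×2.68 + x×2.95 + (z_c − 21.6 − x)×3.34
Column 2: 0.933×0 + 3.96×1.03 + 1.29×1.98 + 8.42×2.86 + (z_c − 0.933 − 13.67)×3.34
The z_c×3.34 term appears on both sides and cancels. Collect the known terms of each column as K = Σ(ρt)_known − 3.34 × (depth of known layers): K_1 = 57.888 − 3.34×21.6 = −14.256; K_2 = 30.7142 − 3.34×(0.933 + 13.67) = −18.05982.
Balance: K_1 − x×(3.34 − 2.95) = K_2, so x = (K_1 − K_2)/(3.34 − 2.95) = 3.80382/0.39 = 9.75 km.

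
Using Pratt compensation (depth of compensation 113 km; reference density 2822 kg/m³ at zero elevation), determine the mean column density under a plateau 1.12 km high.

2790 kg/m³

Pratt balance: ρ_ref D = ρ (D + h).
ρ = ρ_ref D/(D + h) = 2822 × 113 km/(113 km + 1.12 km) = 2790 kg/m³.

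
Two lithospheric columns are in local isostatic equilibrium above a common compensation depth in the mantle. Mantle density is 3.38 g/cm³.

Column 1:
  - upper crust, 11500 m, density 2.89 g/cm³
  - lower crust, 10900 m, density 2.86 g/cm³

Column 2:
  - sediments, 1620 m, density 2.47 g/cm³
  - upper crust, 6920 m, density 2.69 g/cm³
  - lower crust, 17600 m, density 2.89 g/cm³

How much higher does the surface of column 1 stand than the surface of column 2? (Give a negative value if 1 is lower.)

For any compensation level in the mantle, the mantle terms cancel and isostasy reduces to e = (Σt_1 − Σt_2) − (Σ(ρt)_1 − Σ(ρt)_2) / ρ_m.
Σt_1 = 22400 m; Σt_2 = 26140 m; Σ(ρt)_1 = 64409; Σ(ρt)_2 = 73480.2 (in m·g/cm³).
e = (22400 − 26140) − (64409 − 73480.2) / 3.38 = −1060 m.

−1060 m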